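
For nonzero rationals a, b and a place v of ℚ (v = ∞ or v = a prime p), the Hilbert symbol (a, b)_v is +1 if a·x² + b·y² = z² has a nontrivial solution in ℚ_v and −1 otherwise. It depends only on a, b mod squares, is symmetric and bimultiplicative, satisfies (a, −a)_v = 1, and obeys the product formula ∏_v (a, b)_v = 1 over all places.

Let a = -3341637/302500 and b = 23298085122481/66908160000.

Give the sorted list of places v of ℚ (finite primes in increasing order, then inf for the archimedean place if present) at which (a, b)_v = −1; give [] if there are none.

Mod squares: a ≡ -13, b ≡ 6. Check v ∈ {∞, 2, 3, 5, 11, 13}.
v=∞: -13 < 0 and 6 > 0  ⇒  (a,b)_∞ = +1.
v=3: a=3^2·(≡2), b=3^-3·(≡2) mod 3; (2|3)=-1, (2|3)=-1; (−1)^{2·-3·1}·(-1)^-3·(-1)^2 = -1.
v=2: v_2(a)=-2, v_2(b)=-15; units ≡ 3, 3 (mod 8); ε·ε+αω+βω = 1·1+-2·1+-15·1 ≡ 0  ⇒  (a,b)_2 = +1.
v=11: a=11^-2·(≡3), b=11^-2·(≡7) mod 11; (3|11)=+1, (7|11)=-1; (−1)^{-2·-2·5}·(+1)^-2·(-1)^-2 = +1.
v=5: a=5^-4·(≡2), b=5^-4·(≡1) mod 5; (2|5)=-1, (1|5)=+1; (−1)^{-4·-4·2}·(-1)^-4·(+1)^-4 = +1.
v=13: a=13^5·(≡10), b=13^12·(≡11) mod 13; (10|13)=+1, (11|13)=-1; (−1)^{5·12·6}·(+1)^12·(-1)^5 = -1.
Ram(-13, 6) = {3, 13}; no ℚ_3-point on the conic.

[3, 13]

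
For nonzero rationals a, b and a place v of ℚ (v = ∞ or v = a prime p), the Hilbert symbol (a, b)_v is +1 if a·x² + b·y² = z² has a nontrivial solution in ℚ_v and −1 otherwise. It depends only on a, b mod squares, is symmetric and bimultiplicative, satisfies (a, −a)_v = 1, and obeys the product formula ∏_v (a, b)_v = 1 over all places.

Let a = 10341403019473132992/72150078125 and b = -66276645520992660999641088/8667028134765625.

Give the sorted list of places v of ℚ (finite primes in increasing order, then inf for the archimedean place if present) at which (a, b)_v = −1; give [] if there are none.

(a, b) ≡ (111435, -3432198) mod (ℚ^×)²; places V = {2, 3, 5, 7, 11, 17, 19, 23, 31, ∞}.
(a,b)_2: α=6, β=11; u≡3, v≡5 (mod 8); ε(u)ε(v)=1·0, αω(v)=6·1, βω(u)=11·1; sum ≡ 1  ⇒  -1.
(a,b)_∞: sgn(111435)=+, sgn(-3432198)=−, so +1.
(a,b)_31: α=-4, u≡6; β=-6, v≡22 (mod 31); (6|31)=-1, (22|31)=-1; sign (−1)^0·-1^-6·-1^-4 = +1.
(a,b)_7: α=2, u≡4; β=3, v≡2 (mod 7); (4|7)=+1, (2|7)=+1; sign (−1)^0·+1^3·+1^2 = +1.
(a,b)_5: α=-7, u≡2; β=-10, v≡2 (mod 5); (2|5)=-1, (2|5)=-1; sign (−1)^0·-1^-10·-1^-7 = -1.
(a,b)_3: α=1, u≡2; β=3, v≡2 (mod 3); (2|3)=-1, (2|3)=-1; sign (−1)^1·-1^3·-1^1 = -1.
(a,b)_23: α=1, u≡17; β=1, v≡14 (mod 23); (17|23)=-1, (14|23)=-1; sign (−1)^1·-1^1·-1^1 = -1.
(a,b)_11: α=6, u≡5; β=7, v≡2 (mod 11); (5|11)=+1, (2|11)=-1; sign (−1)^0·+1^7·-1^6 = +1.
(a,b)_19: α=1, u≡2; β=1, v≡2 (mod 19); (2|19)=-1, (2|19)=-1; sign (−1)^1·-1^1·-1^1 = -1.
(a,b)_17: α=5, u≡7; β=7, v≡4 (mod 17); (7|17)=-1, (4|17)=+1; sign (−1)^0·-1^7·+1^5 = -1.
(111435, -3432198 / ℚ) ramifies at {2, 3, 5, 17, 19, 23}: a division algebra.

[2, 3, 5, 17, 19, 23]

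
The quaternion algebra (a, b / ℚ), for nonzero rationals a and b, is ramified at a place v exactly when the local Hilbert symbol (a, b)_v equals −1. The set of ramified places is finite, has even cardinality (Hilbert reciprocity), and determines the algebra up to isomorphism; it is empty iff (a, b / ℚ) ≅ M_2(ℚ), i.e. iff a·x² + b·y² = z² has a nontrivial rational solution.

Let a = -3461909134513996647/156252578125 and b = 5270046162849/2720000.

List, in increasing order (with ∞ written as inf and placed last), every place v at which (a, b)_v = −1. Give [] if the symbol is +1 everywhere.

(a, b) ≡ (-940355, 8177) mod (ℚ^×)²; places V = {2, 3, 5, 7, 13, 17, 23, 37, 41, ∞}.
(a,b)_2: α=0, β=-8; u≡5, v≡1 (mod 8); ε(u)ε(v)=0·0, αω(v)=0·0, βω(u)=-8·1; sum ≡ 0  ⇒  +1.
(a,b)_23: α=3, u≡8; β=2, v≡6 (mod 23); (8|23)=+1, (6|23)=+1; sign (−1)^0·+1^2·+1^3 = +1.
(a,b)_∞: sgn(-940355)=−, sgn(8177)=+, so +1.
(a,b)_3: α=2, u≡1; β=2, v≡2 (mod 3); (1|3)=+1, (2|3)=-1; sign (−1)^0·+1^2·-1^2 = +1.
(a,b)_37: α=3, u≡11; β=3, v≡3 (mod 37); (11|37)=+1, (3|37)=+1; sign (−1)^0·+1^3·+1^3 = +1.
(a,b)_13: α=5, u≡9; β=1, v≡6 (mod 13); (9|13)=+1, (6|13)=-1; sign (−1)^0·+1^1·-1^5 = -1.
(a,b)_5: α=-7, u≡1; β=-4, v≡2 (mod 5); (1|5)=+1, (2|5)=-1; sign (−1)^0·+1^-4·-1^-7 = -1.
(a,b)_41: α=2, u≡31; β=2, v≡40 (mod 41); (31|41)=+1, (40|41)=+1; sign (−1)^0·+1^2·+1^2 = +1.
(a,b)_7: α=-6, u≡2; β=0, v≡2 (mod 7); (2|7)=+1, (2|7)=+1; sign (−1)^0·+1^0·+1^-6 = +1.
(a,b)_17: α=-1, u≡6; β=-1, v≡14 (mod 17); (6|17)=-1, (14|17)=-1; sign (−1)^0·-1^-1·-1^-1 = +1.
|Ram(-940355, 8177)| = 2, even; anisotropic at {5, 13}.

[5, 13]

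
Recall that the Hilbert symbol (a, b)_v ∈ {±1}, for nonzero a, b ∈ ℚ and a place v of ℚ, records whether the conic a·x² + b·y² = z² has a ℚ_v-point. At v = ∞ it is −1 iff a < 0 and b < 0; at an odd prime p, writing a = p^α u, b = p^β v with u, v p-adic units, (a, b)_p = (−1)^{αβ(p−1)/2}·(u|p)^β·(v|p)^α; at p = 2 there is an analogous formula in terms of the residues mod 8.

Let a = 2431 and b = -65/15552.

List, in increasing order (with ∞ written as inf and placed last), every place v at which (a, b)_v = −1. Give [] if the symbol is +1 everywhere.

Mod squares: a ≡ 2431, b ≡ -195. Check v ∈ {∞, 2, 3, 5, 11, 13, 17}.
v=13: a=13^1·(≡5), b=13^1·(≡2) mod 13; (5|13)=-1, (2|13)=-1; (−1)^{1·1·6}·(-1)^1·(-1)^1 = +1.
v=11: a=11^1·(≡1), b=11^0·(≡5) mod 11; (1|11)=+1, (5|11)=+1; (−1)^{1·0·5}·(+1)^0·(+1)^1 = +1.
v=17: a=17^1·(≡7), b=17^0·(≡16) mod 17; (7|17)=-1, (16|17)=+1; (−1)^{1·0·8}·(-1)^0·(+1)^1 = +1.
v=5: a=5^0·(≡1), b=5^1·(≡1) mod 5; (1|5)=+1, (1|5)=+1; (−1)^{0·1·2}·(+1)^1·(+1)^0 = +1.
v=2: v_2(a)=0, v_2(b)=-6; units ≡ 7, 5 (mod 8); ε·ε+αω+βω = 1·0+0·1+-6·0 ≡ 0  ⇒  (a,b)_2 = +1.
v=∞: 2431 > 0 and -195 < 0  ⇒  (a,b)_∞ = +1.
v=3: a=3^0·(≡1), b=3^-5·(≡1) mod 3; (1|3)=+1, (1|3)=+1; (−1)^{0·-5·1}·(+1)^-5·(+1)^0 = +1.
Every local symbol is +1, so the conic 2431·x² + -195·y² = z² has ℚ_v-points for all v and hence a ℚ-point; (a, b / ℚ) ≅ M_2(ℚ).

[]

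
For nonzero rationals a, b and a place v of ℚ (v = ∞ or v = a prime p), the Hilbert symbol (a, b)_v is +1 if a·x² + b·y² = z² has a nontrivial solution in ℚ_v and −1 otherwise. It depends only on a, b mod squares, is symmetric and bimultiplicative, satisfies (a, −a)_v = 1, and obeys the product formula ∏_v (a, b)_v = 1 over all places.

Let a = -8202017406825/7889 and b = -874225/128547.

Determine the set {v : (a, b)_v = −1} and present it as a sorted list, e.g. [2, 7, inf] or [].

[23, inf]

Mod squares: a ≡ -9177, b ≡ -3. Check v ∈ {∞, 2, 3, 5, 7, 11, 17, 19, 23}.
v=5: a=5^2·(≡3), b=5^2·(≡3) mod 5; (3|5)=-1, (3|5)=-1; (−1)^{2·2·2}·(-1)^2·(-1)^2 = +1.
v=∞: -9177 < 0 and -3 < 0  ⇒  (a,b)_∞ = -1.
v=2: v_2(a)=0, v_2(b)=0; units ≡ 7, 5 (mod 8); ε·ε+αω+βω = 1·0+0·1+0·0 ≡ 0  ⇒  (a,b)_2 = +1.
v=23: a=23^-1·(≡19), b=23^-2·(≡11) mod 23; (19|23)=-1, (11|23)=-1; (−1)^{-1·-2·11}·(-1)^-2·(-1)^-1 = -1.
v=3: a=3^3·(≡1), b=3^-5·(≡2) mod 3; (1|3)=+1, (2|3)=-1; (−1)^{3·-5·1}·(+1)^-5·(-1)^3 = +1.
v=17: a=17^0·(≡14), b=17^2·(≡12) mod 17; (14|17)=-1, (12|17)=-1; (−1)^{0·2·8}·(-1)^2·(-1)^0 = +1.
v=11: a=11^6·(≡10), b=11^2·(≡2) mod 11; (10|11)=-1, (2|11)=-1; (−1)^{6·2·5}·(-1)^2·(-1)^6 = +1.
v=19: a=19^3·(≡7), b=19^0·(≡5) mod 19; (7|19)=+1, (5|19)=+1; (−1)^{3·0·9}·(+1)^0·(+1)^3 = +1.
v=7: a=7^-3·(≡5), b=7^0·(≡2) mod 7; (5|7)=-1, (2|7)=+1; (−1)^{-3·0·3}·(-1)^0·(+1)^-3 = +1.
(-9177, -3 / ℚ) ramifies at {23, ∞}: a division algebra.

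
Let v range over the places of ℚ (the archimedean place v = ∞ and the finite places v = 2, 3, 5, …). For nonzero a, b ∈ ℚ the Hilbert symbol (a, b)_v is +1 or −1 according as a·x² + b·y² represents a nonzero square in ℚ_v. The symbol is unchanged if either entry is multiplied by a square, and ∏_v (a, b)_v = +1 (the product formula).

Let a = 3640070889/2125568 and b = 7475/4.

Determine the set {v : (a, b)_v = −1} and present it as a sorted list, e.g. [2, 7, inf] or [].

Mod squares: a ≡ 23, b ≡ 299. Check v ∈ {∞, 2, 3, 5, 7, 13, 17, 19, 23}.
v=13: a=13^4·(≡12), b=13^1·(≡4) mod 13; (12|13)=+1, (4|13)=+1; (−1)^{4·1·6}·(+1)^1·(+1)^4 = +1.
v=23: a=23^-1·(≡8), b=23^1·(≡18) mod 23; (8|23)=+1, (18|23)=+1; (−1)^{-1·1·11}·(+1)^1·(+1)^-1 = -1.
v=∞: 23 > 0 and 299 > 0  ⇒  (a,b)_∞ = +1.
v=17: a=17^2·(≡12), b=17^0·(≡3) mod 17; (12|17)=-1, (3|17)=-1; (−1)^{2·0·8}·(-1)^0·(-1)^2 = +1.
v=2: v_2(a)=-8, v_2(b)=-2; units ≡ 7, 3 (mod 8); ε·ε+αω+βω = 1·1+-8·1+-2·0 ≡ 1  ⇒  (a,b)_2 = -1.
v=19: a=19^-2·(≡6), b=19^0·(≡2) mod 19; (6|19)=+1, (2|19)=-1; (−1)^{-2·0·9}·(+1)^0·(-1)^-2 = +1.
v=3: a=3^2·(≡2), b=3^0·(≡2) mod 3; (2|3)=-1, (2|3)=-1; (−1)^{2·0·1}·(-1)^0·(-1)^2 = +1.
v=7: a=7^2·(≡1), b=7^0·(≡5) mod 7; (1|7)=+1, (5|7)=-1; (−1)^{2·0·3}·(+1)^0·(-1)^2 = +1.
v=5: a=5^0·(≡3), b=5^2·(≡1) mod 5; (3|5)=-1, (1|5)=+1; (−1)^{0·2·2}·(-1)^2·(+1)^0 = +1.
Ram(23, 299) = {2, 23}; no ℚ_2-point on the conic.

[2, 23]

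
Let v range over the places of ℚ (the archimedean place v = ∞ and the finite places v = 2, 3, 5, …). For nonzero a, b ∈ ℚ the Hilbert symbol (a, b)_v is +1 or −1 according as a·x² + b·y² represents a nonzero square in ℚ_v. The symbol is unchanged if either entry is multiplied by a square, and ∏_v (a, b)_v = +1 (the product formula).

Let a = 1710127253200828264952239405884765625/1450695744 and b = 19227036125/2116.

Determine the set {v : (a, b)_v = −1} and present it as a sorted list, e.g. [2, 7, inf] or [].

[5, 13, 31, 37, 47, 53]

(a, b) ≡ (83766046585, 6356045) mod (ℚ^×)²; places V = {2, 3, 5, 11, 13, 17, 23, 29, 31, 37, 43, 47, 53, ∞}.
(a,b)_2: α=-6, β=-2; u≡1, v≡5 (mod 8); ε(u)ε(v)=0·0, αω(v)=-6·1, βω(u)=-2·0; sum ≡ 0  ⇒  +1.
(a,b)_37: α=3, u≡16; β=1, v≡13 (mod 37); (16|37)=+1, (13|37)=-1; sign (−1)^0·+1^1·-1^3 = -1.
(a,b)_43: α=3, u≡20; β=1, v≡40 (mod 43); (20|43)=-1, (40|43)=+1; sign (−1)^1·-1^1·+1^3 = +1.
(a,b)_∞: sgn(83766046585)=+, sgn(6356045)=+, so +1.
(a,b)_11: α=4, u≡3; β=2, v≡5 (mod 11); (3|11)=+1, (5|11)=+1; sign (−1)^0·+1^2·+1^4 = +1.
(a,b)_13: α=1, u≡5; β=0, v≡5 (mod 13); (5|13)=-1, (5|13)=-1; sign (−1)^0·-1^0·-1^1 = -1.
(a,b)_31: α=1, u≡5; β=0, v≡3 (mod 31); (5|31)=+1, (3|31)=-1; sign (−1)^0·+1^0·-1^1 = -1.
(a,b)_47: α=4, u≡20; β=1, v≡37 (mod 47); (20|47)=-1, (37|47)=+1; sign (−1)^0·-1^1·+1^4 = -1.
(a,b)_29: α=1, u≡9; β=0, v≡9 (mod 29); (9|29)=+1, (9|29)=+1; sign (−1)^0·+1^0·+1^1 = +1.
(a,b)_5: α=9, u≡2; β=3, v≡4 (mod 5); (2|5)=-1, (4|5)=+1; sign (−1)^0·-1^3·+1^9 = -1.
(a,b)_3: α=-4, u≡1; β=0, v≡2 (mod 3); (1|3)=+1, (2|3)=-1; sign (−1)^0·+1^0·-1^-4 = +1.
(a,b)_17: α=3, u≡15; β=1, v≡8 (mod 17); (15|17)=+1, (8|17)=+1; sign (−1)^0·+1^1·+1^3 = +1.
(a,b)_23: α=-4, u≡19; β=-2, v≡8 (mod 23); (19|23)=-1, (8|23)=+1; sign (−1)^0·-1^-2·+1^-4 = +1.
(a,b)_53: α=1, u≡11; β=0, v≡33 (mod 53); (11|53)=+1, (33|53)=-1; sign (−1)^0·+1^0·-1^1 = -1.
|Ram(83766046585, 6356045)| = 6, even; anisotropic at {5, 13, 31, 37, 47, 53}.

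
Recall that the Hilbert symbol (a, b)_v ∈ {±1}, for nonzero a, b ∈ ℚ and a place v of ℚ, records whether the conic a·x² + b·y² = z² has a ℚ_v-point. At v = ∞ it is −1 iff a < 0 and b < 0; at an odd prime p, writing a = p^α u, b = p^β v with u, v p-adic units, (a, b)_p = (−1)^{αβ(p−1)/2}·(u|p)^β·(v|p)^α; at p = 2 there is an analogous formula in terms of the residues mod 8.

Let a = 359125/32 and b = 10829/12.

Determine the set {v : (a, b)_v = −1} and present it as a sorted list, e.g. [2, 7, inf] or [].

Mod squares: a ≡ 170, b ≡ 663. Check v ∈ {∞, 2, 3, 5, 7, 13, 17}.
v=3: a=3^0·(≡2), b=3^-1·(≡2) mod 3; (2|3)=-1, (2|3)=-1; (−1)^{0·-1·1}·(-1)^-1·(-1)^0 = -1.
v=∞: 170 > 0 and 663 > 0  ⇒  (a,b)_∞ = +1.
v=5: a=5^3·(≡4), b=5^0·(≡2) mod 5; (4|5)=+1, (2|5)=-1; (−1)^{3·0·2}·(+1)^0·(-1)^3 = -1.
v=17: a=17^1·(≡3), b=17^1·(≡12) mod 17; (3|17)=-1, (12|17)=-1; (−1)^{1·1·8}·(-1)^1·(-1)^1 = +1.
v=13: a=13^2·(≡1), b=13^1·(≡12) mod 13; (1|13)=+1, (12|13)=+1; (−1)^{2·1·6}·(+1)^1·(+1)^2 = +1.
v=7: a=7^0·(≡1), b=7^2·(≡5) mod 7; (1|7)=+1, (5|7)=-1; (−1)^{0·2·3}·(+1)^2·(-1)^0 = +1.
v=2: v_2(a)=-5, v_2(b)=-2; units ≡ 5, 7 (mod 8); ε·ε+αω+βω = 0·1+-5·0+-2·1 ≡ 0  ⇒  (a,b)_2 = +1.
(170, 663 / ℚ) ramifies at {3, 5}: a division algebra.

[3, 5]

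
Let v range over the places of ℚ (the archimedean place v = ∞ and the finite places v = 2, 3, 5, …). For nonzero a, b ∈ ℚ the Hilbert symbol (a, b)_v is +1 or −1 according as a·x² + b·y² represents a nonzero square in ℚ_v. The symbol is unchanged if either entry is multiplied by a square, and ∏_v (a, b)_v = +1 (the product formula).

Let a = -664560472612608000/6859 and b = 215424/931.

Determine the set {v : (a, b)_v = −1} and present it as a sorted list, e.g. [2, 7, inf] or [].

Mod squares: a ≡ -1030370, b ≡ 7106. Check v ∈ {∞, 2, 3, 5, 7, 11, 13, 17, 19, 29}.
v=19: a=19^-3·(≡12), b=19^-1·(≡14) mod 19; (12|19)=-1, (14|19)=-1; (−1)^{-3·-1·9}·(-1)^-1·(-1)^-3 = -1.
v=3: a=3^4·(≡1), b=3^2·(≡2) mod 3; (1|3)=+1, (2|3)=-1; (−1)^{4·2·1}·(+1)^2·(-1)^4 = +1.
v=11: a=11^3·(≡7), b=11^1·(≡10) mod 11; (7|11)=-1, (10|11)=-1; (−1)^{3·1·5}·(-1)^1·(-1)^3 = -1.
v=2: v_2(a)=11, v_2(b)=7; units ≡ 7, 1 (mod 8); ε·ε+αω+βω = 1·0+11·0+7·0 ≡ 0  ⇒  (a,b)_2 = +1.
v=13: a=13^2·(≡3), b=13^0·(≡5) mod 13; (3|13)=+1, (5|13)=-1; (−1)^{2·0·6}·(+1)^0·(-1)^2 = +1.
v=17: a=17^3·(≡5), b=17^1·(≡11) mod 17; (5|17)=-1, (11|17)=-1; (−1)^{3·1·8}·(-1)^1·(-1)^3 = +1.
v=5: a=5^3·(≡4), b=5^0·(≡4) mod 5; (4|5)=+1, (4|5)=+1; (−1)^{3·0·2}·(+1)^0·(+1)^3 = +1.
v=∞: -1030370 < 0 and 7106 > 0  ⇒  (a,b)_∞ = +1.
v=7: a=7^0·(≡2), b=7^-2·(≡4) mod 7; (2|7)=+1, (4|7)=+1; (−1)^{0·-2·3}·(+1)^-2·(+1)^0 = +1.
v=29: a=29^1·(≡6), b=29^0·(≡4) mod 29; (6|29)=+1, (4|29)=+1; (−1)^{1·0·14}·(+1)^0·(+1)^1 = +1.
Ram(-1030370, 7106) = {11, 19}; no ℚ_11-point on the conic.

[11, 19]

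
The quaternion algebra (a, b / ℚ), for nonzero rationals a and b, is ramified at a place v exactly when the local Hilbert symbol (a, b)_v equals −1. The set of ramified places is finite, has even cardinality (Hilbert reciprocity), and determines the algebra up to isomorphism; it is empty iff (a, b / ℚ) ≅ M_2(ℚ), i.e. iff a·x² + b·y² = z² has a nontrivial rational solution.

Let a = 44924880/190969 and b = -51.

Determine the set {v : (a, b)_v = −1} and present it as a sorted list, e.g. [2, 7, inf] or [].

[3, 7]

Mod squares: a ≡ 23205, b ≡ -51. Check v ∈ {∞, 2, 3, 5, 7, 11, 13, 17, 19, 23}.
v=7: a=7^1·(≡1), b=7^0·(≡5) mod 7; (1|7)=+1, (5|7)=-1; (−1)^{1·0·3}·(+1)^0·(-1)^1 = -1.
v=17: a=17^1·(≡3), b=17^1·(≡14) mod 17; (3|17)=-1, (14|17)=-1; (−1)^{1·1·8}·(-1)^1·(-1)^1 = +1.
v=11: a=11^2·(≡7), b=11^0·(≡4) mod 11; (7|11)=-1, (4|11)=+1; (−1)^{2·0·5}·(-1)^0·(+1)^2 = +1.
v=23: a=23^-2·(≡11), b=23^0·(≡18) mod 23; (11|23)=-1, (18|23)=+1; (−1)^{-2·0·11}·(-1)^0·(+1)^-2 = +1.
v=∞: 23205 > 0 and -51 < 0  ⇒  (a,b)_∞ = +1.
v=19: a=19^-2·(≡4), b=19^0·(≡6) mod 19; (4|19)=+1, (6|19)=+1; (−1)^{-2·0·9}·(+1)^0·(+1)^-2 = +1.
v=2: v_2(a)=4, v_2(b)=0; units ≡ 5, 5 (mod 8); ε·ε+αω+βω = 0·0+4·1+0·1 ≡ 0  ⇒  (a,b)_2 = +1.
v=13: a=13^1·(≡4), b=13^0·(≡1) mod 13; (4|13)=+1, (1|13)=+1; (−1)^{1·0·6}·(+1)^0·(+1)^1 = +1.
v=5: a=5^1·(≡4), b=5^0·(≡4) mod 5; (4|5)=+1, (4|5)=+1; (−1)^{1·0·2}·(+1)^0·(+1)^1 = +1.
v=3: a=3^1·(≡1), b=3^1·(≡1) mod 3; (1|3)=+1, (1|3)=+1; (−1)^{1·1·1}·(+1)^1·(+1)^1 = -1.
Ram(23205, -51) = {3, 7}; no ℚ_3-point on the conic.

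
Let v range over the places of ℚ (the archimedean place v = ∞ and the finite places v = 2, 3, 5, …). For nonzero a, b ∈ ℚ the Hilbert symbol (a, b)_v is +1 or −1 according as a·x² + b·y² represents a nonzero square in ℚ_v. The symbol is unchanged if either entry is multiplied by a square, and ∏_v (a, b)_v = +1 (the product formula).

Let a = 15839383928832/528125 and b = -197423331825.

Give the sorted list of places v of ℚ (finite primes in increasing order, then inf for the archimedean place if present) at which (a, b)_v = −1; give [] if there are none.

Mod squares: a ≡ 558885, b ≡ -2811297. Check v ∈ {∞, 2, 3, 5, 13, 19, 31, 37, 43, 53}.
v=2: v_2(a)=14, v_2(b)=0; units ≡ 5, 7 (mod 8); ε·ε+αω+βω = 0·1+14·0+0·1 ≡ 0  ⇒  (a,b)_2 = +1.
v=19: a=19^1·(≡3), b=19^1·(≡9) mod 19; (3|19)=-1, (9|19)=+1; (−1)^{1·1·9}·(-1)^1·(+1)^1 = +1.
v=13: a=13^-2·(≡7), b=13^0·(≡8) mod 13; (7|13)=-1, (8|13)=-1; (−1)^{-2·0·6}·(-1)^0·(-1)^-2 = +1.
v=43: a=43^0·(≡9), b=43^1·(≡15) mod 43; (9|43)=+1, (15|43)=+1; (−1)^{0·1·21}·(+1)^1·(+1)^0 = +1.
v=∞: 558885 > 0 and -2811297 < 0  ⇒  (a,b)_∞ = +1.
v=31: a=31^2·(≡11), b=31^1·(≡4) mod 31; (11|31)=-1, (4|31)=+1; (−1)^{2·1·15}·(-1)^1·(+1)^2 = -1.
v=3: a=3^3·(≡1), b=3^1·(≡2) mod 3; (1|3)=+1, (2|3)=-1; (−1)^{3·1·1}·(+1)^1·(-1)^3 = +1.
v=37: a=37^1·(≡26), b=37^1·(≡20) mod 37; (26|37)=+1, (20|37)=-1; (−1)^{1·1·18}·(+1)^1·(-1)^1 = -1.
v=5: a=5^-5·(≡3), b=5^2·(≡2) mod 5; (3|5)=-1, (2|5)=-1; (−1)^{-5·2·2}·(-1)^2·(-1)^-5 = -1.
v=53: a=53^1·(≡12), b=53^2·(≡27) mod 53; (12|53)=-1, (27|53)=-1; (−1)^{1·2·26}·(-1)^2·(-1)^1 = -1.
|Ram(558885, -2811297)| = 4, even; anisotropic at {5, 31, 37, 53}.

[5, 31, 37, 53]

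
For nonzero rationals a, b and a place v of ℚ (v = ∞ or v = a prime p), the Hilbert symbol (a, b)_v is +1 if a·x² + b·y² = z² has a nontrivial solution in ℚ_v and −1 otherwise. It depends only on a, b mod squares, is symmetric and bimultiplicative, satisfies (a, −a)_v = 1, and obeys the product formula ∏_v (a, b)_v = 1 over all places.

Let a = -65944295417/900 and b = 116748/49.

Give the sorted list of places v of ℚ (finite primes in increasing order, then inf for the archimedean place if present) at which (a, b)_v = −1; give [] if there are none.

[2, 13, 23, 47]

(a, b) ≡ (-1885793, 3243) mod (ℚ^×)²; places V = {2, 3, 5, 7, 11, 13, 17, 23, 47, 53, ∞}.
(a,b)_13: α=1, u≡11; β=0, v≡6 (mod 13); (11|13)=-1, (6|13)=-1; sign (−1)^0·-1^0·-1^1 = -1.
(a,b)_3: α=-2, u≡1; β=3, v≡1 (mod 3); (1|3)=+1, (1|3)=+1; sign (−1)^0·+1^3·+1^-2 = +1.
(a,b)_7: α=1, u≡3; β=-2, v≡2 (mod 7); (3|7)=-1, (2|7)=+1; sign (−1)^0·-1^-2·+1^1 = +1.
(a,b)_47: α=0, u≡5; β=1, v≡20 (mod 47); (5|47)=-1, (20|47)=-1; sign (−1)^0·-1^1·-1^0 = -1.
(a,b)_11: α=2, u≡1; β=0, v≡1 (mod 11); (1|11)=+1, (1|11)=+1; sign (−1)^0·+1^0·+1^2 = +1.
(a,b)_∞: sgn(-1885793)=−, sgn(3243)=+, so +1.
(a,b)_23: α=1, u≡12; β=1, v≡13 (mod 23); (12|23)=+1, (13|23)=+1; sign (−1)^1·+1^1·+1^1 = -1.
(a,b)_5: α=-2, u≡3; β=0, v≡2 (mod 5); (3|5)=-1, (2|5)=-1; sign (−1)^0·-1^0·-1^-2 = +1.
(a,b)_2: α=-2, β=2; u≡7, v≡3 (mod 8); ε(u)ε(v)=1·1, αω(v)=-2·1, βω(u)=2·0; sum ≡ 1  ⇒  -1.
(a,b)_17: α=3, u≡8; β=0, v≡4 (mod 17); (8|17)=+1, (4|17)=+1; sign (−1)^0·+1^0·+1^3 = +1.
(a,b)_53: α=1, u≡14; β=0, v≡16 (mod 53); (14|53)=-1, (16|53)=+1; sign (−1)^0·-1^0·+1^1 = +1.
|Ram(-1885793, 3243)| = 4, even; anisotropic at {2, 13, 23, 47}.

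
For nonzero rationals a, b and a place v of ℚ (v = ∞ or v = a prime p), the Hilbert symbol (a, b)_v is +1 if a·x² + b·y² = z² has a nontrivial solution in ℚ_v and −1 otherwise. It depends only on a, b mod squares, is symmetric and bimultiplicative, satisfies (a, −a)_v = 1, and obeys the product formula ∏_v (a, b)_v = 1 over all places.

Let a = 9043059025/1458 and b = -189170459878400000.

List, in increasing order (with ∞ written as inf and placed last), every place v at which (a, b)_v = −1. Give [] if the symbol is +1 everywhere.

[2, 5, 11, 13]

Mod squares: a ≡ 2, b ≡ -10010. Check v ∈ {∞, 2, 3, 5, 7, 11, 13, 19}.
v=3: a=3^-6·(≡2), b=3^0·(≡1) mod 3; (2|3)=-1, (1|3)=+1; (−1)^{-6·0·1}·(-1)^0·(+1)^-6 = +1.
v=11: a=11^2·(≡2), b=11^3·(≡5) mod 11; (2|11)=-1, (5|11)=+1; (−1)^{2·3·5}·(-1)^3·(+1)^2 = -1.
v=2: v_2(a)=-1, v_2(b)=13; units ≡ 1, 3 (mod 8); ε·ε+αω+βω = 0·1+-1·1+13·0 ≡ 1  ⇒  (a,b)_2 = -1.
v=13: a=13^2·(≡8), b=13^3·(≡10) mod 13; (8|13)=-1, (10|13)=+1; (−1)^{2·3·6}·(-1)^3·(+1)^2 = -1.
v=5: a=5^2·(≡2), b=5^5·(≡2) mod 5; (2|5)=-1, (2|5)=-1; (−1)^{2·5·2}·(-1)^5·(-1)^2 = -1.
v=19: a=19^2·(≡10), b=19^2·(≡12) mod 19; (10|19)=-1, (12|19)=-1; (−1)^{2·2·9}·(-1)^2·(-1)^2 = +1.
v=∞: 2 > 0 and -10010 < 0  ⇒  (a,b)_∞ = +1.
v=7: a=7^2·(≡2), b=7^1·(≡3) mod 7; (2|7)=+1, (3|7)=-1; (−1)^{2·1·3}·(+1)^1·(-1)^2 = +1.
(2, -10010 / ℚ) ramifies at {2, 5, 11, 13}: a division algebra.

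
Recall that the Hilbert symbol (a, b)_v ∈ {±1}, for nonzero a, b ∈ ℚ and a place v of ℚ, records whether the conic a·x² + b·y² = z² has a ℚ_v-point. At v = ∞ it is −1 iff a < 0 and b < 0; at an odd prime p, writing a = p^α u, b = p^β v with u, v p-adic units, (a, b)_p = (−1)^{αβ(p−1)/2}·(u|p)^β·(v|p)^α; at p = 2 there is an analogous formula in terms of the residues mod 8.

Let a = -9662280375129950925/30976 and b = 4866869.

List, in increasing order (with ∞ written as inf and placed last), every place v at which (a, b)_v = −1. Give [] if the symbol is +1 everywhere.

(a, b) ≡ (-37, 4866869) mod (ℚ^×)²; places V = {2, 3, 5, 7, 11, 19, 23, 37, 43, ∞}.
(a,b)_2: α=-8, β=0; u≡3, v≡5 (mod 8); ε(u)ε(v)=1·0, αω(v)=-8·1, βω(u)=0·1; sum ≡ 0  ⇒  +1.
(a,b)_7: α=4, u≡5; β=1, v≡6 (mod 7); (5|7)=-1, (6|7)=-1; sign (−1)^0·-1^1·-1^4 = -1.
(a,b)_3: α=2, u≡2; β=0, v≡2 (mod 3); (2|3)=-1, (2|3)=-1; sign (−1)^0·-1^0·-1^2 = +1.
(a,b)_43: α=2, u≡6; β=1, v≡7 (mod 43); (6|43)=+1, (7|43)=-1; sign (−1)^0·+1^1·-1^2 = +1.
(a,b)_37: α=3, u≡27; β=1, v≡2 (mod 37); (27|37)=+1, (2|37)=-1; sign (−1)^0·+1^1·-1^3 = -1.
(a,b)_5: α=2, u≡3; β=0, v≡4 (mod 5); (3|5)=-1, (4|5)=+1; sign (−1)^0·-1^0·+1^2 = +1.
(a,b)_∞: sgn(-37)=−, sgn(4866869)=+, so +1.
(a,b)_23: α=2, u≡13; β=1, v≡3 (mod 23); (13|23)=+1, (3|23)=+1; sign (−1)^0·+1^1·+1^2 = +1.
(a,b)_19: α=2, u≡6; β=1, v≡12 (mod 19); (6|19)=+1, (12|19)=-1; sign (−1)^0·+1^1·-1^2 = +1.
(a,b)_11: α=-2, u≡2; β=0, v≡7 (mod 11); (2|11)=-1, (7|11)=-1; sign (−1)^0·-1^0·-1^-2 = +1.
Ram(-37, 4866869) = {7, 37}; no ℚ_7-point on the conic.

[7, 37]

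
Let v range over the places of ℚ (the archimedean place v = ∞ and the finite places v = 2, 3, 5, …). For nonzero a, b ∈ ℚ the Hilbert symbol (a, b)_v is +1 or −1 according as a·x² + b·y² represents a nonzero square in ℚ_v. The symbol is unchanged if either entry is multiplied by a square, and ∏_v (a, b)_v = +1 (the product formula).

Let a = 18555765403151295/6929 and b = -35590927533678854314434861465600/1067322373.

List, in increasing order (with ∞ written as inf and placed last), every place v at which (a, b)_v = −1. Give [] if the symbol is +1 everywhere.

[3, 5, 19, 23]

(a, b) ≡ (2437655, -16302) mod (ℚ^×)²; places V = {2, 3, 5, 7, 11, 13, 17, 19, 23, 41, 47, ∞}.
(a,b)_23: α=1, u≡12; β=2, v≡7 (mod 23); (12|23)=+1, (7|23)=-1; sign (−1)^0·+1^2·-1^1 = -1.
(a,b)_7: α=0, u≡3; β=2, v≡1 (mod 7); (3|7)=-1, (1|7)=+1; sign (−1)^0·-1^2·+1^0 = +1.
(a,b)_2: α=0, β=21; u≡7, v≡1 (mod 8); ε(u)ε(v)=1·0, αω(v)=0·0, βω(u)=21·0; sum ≡ 0  ⇒  +1.
(a,b)_17: α=0, u≡2; β=-2, v≡13 (mod 17); (2|17)=+1, (13|17)=+1; sign (−1)^0·+1^-2·+1^0 = +1.
(a,b)_19: α=2, u≡3; β=1, v≡16 (mod 19); (3|19)=-1, (16|19)=+1; sign (−1)^0·-1^1·+1^2 = -1.
(a,b)_13: α=-2, u≡10; β=-3, v≡6 (mod 13); (10|13)=+1, (6|13)=-1; sign (−1)^0·+1^-3·-1^-2 = +1.
(a,b)_41: α=-1, u≡40; β=-2, v≡9 (mod 41); (40|41)=+1, (9|41)=+1; sign (−1)^0·+1^-2·+1^-1 = +1.
(a,b)_47: α=1, u≡2; β=2, v≡1 (mod 47); (2|47)=+1, (1|47)=+1; sign (−1)^0·+1^2·+1^1 = +1.
(a,b)_3: α=10, u≡2; β=7, v≡2 (mod 3); (2|3)=-1, (2|3)=-1; sign (−1)^0·-1^7·-1^10 = -1.
(a,b)_5: α=1, u≡1; β=2, v≡2 (mod 5); (1|5)=+1, (2|5)=-1; sign (−1)^0·+1^2·-1^1 = -1.
(a,b)_11: α=5, u≡8; β=11, v≡9 (mod 11); (8|11)=-1, (9|11)=+1; sign (−1)^1·-1^11·+1^5 = +1.
(a,b)_∞: sgn(2437655)=+, sgn(-16302)=−, so +1.
Ram(2437655, -16302) = {3, 5, 19, 23}; no ℚ_3-point on the conic.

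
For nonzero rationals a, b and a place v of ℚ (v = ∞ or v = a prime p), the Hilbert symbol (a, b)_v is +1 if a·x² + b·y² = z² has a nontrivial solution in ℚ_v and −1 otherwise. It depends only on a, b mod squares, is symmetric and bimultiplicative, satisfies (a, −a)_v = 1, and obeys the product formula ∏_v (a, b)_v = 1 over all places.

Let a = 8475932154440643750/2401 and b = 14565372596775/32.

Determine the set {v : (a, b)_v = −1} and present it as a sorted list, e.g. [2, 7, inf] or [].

Mod squares: a ≡ 1430, b ≡ 3624478. Check v ∈ {∞, 2, 3, 5, 7, 11, 13, 19, 23, 29}.
v=2: v_2(a)=1, v_2(b)=-5; units ≡ 3, 7 (mod 8); ε·ε+αω+βω = 1·1+1·0+-5·1 ≡ 0  ⇒  (a,b)_2 = +1.
v=19: a=19^2·(≡9), b=19^1·(≡10) mod 19; (9|19)=+1, (10|19)=-1; (−1)^{2·1·9}·(+1)^1·(-1)^2 = +1.
v=13: a=13^1·(≡8), b=13^1·(≡5) mod 13; (8|13)=-1, (5|13)=-1; (−1)^{1·1·6}·(-1)^1·(-1)^1 = +1.
v=23: a=23^2·(≡4), b=23^1·(≡3) mod 23; (4|23)=+1, (3|23)=+1; (−1)^{2·1·11}·(+1)^1·(+1)^2 = +1.
v=5: a=5^5·(≡1), b=5^2·(≡3) mod 5; (1|5)=+1, (3|5)=-1; (−1)^{5·2·2}·(+1)^2·(-1)^5 = -1.
v=29: a=29^2·(≡13), b=29^1·(≡12) mod 29; (13|29)=+1, (12|29)=-1; (−1)^{2·1·14}·(+1)^1·(-1)^2 = +1.
v=∞: 1430 > 0 and 3624478 > 0  ⇒  (a,b)_∞ = +1.
v=3: a=3^10·(≡2), b=3^8·(≡1) mod 3; (2|3)=-1, (1|3)=+1; (−1)^{10·8·1}·(-1)^8·(+1)^10 = +1.
v=11: a=11^1·(≡5), b=11^1·(≡4) mod 11; (5|11)=+1, (4|11)=+1; (−1)^{1·1·5}·(+1)^1·(+1)^1 = -1.
v=7: a=7^-4·(≡4), b=7^2·(≡4) mod 7; (4|7)=+1, (4|7)=+1; (−1)^{-4·2·3}·(+1)^2·(+1)^-4 = +1.
|Ram(1430, 3624478)| = 2, even; anisotropic at {5, 11}.

[5, 11]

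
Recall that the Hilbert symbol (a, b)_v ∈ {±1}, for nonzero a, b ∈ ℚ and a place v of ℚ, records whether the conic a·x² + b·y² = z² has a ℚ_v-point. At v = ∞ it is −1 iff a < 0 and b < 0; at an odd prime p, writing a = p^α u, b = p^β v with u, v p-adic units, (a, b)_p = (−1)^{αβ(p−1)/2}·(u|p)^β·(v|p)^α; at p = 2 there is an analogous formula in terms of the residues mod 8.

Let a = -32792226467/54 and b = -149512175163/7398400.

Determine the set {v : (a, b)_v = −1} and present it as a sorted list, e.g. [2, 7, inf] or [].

Mod squares: a ≡ -6888882, b ≡ -1443. Check v ∈ {∞, 2, 3, 5, 7, 11, 13, 17, 29, 31, 37}.
v=29: a=29^0·(≡21), b=29^2·(≡9) mod 29; (21|29)=-1, (9|29)=+1; (−1)^{0·2·14}·(-1)^2·(+1)^0 = +1.
v=13: a=13^5·(≡8), b=13^3·(≡6) mod 13; (8|13)=-1, (6|13)=-1; (−1)^{5·3·6}·(-1)^3·(-1)^5 = +1.
v=3: a=3^-3·(≡2), b=3^7·(≡2) mod 3; (2|3)=-1, (2|3)=-1; (−1)^{-3·7·1}·(-1)^7·(-1)^-3 = -1.
v=17: a=17^0·(≡11), b=17^-2·(≡1) mod 17; (11|17)=-1, (1|17)=+1; (−1)^{0·-2·8}·(-1)^-2·(+1)^0 = +1.
v=11: a=11^1·(≡1), b=11^0·(≡5) mod 11; (1|11)=+1, (5|11)=+1; (−1)^{1·0·5}·(+1)^0·(+1)^1 = +1.
v=5: a=5^0·(≡2), b=5^-2·(≡2) mod 5; (2|5)=-1, (2|5)=-1; (−1)^{0·-2·2}·(-1)^-2·(-1)^0 = +1.
v=∞: -6888882 < 0 and -1443 < 0  ⇒  (a,b)_∞ = -1.
v=7: a=7^1·(≡2), b=7^0·(≡3) mod 7; (2|7)=+1, (3|7)=-1; (−1)^{1·0·3}·(+1)^0·(-1)^1 = -1.
v=2: v_2(a)=-1, v_2(b)=-10; units ≡ 7, 5 (mod 8); ε·ε+αω+βω = 1·0+-1·1+-10·0 ≡ 1  ⇒  (a,b)_2 = -1.
v=37: a=37^1·(≡24), b=37^1·(≡20) mod 37; (24|37)=-1, (20|37)=-1; (−1)^{1·1·18}·(-1)^1·(-1)^1 = +1.
v=31: a=31^1·(≡21), b=31^0·(≡10) mod 31; (21|31)=-1, (10|31)=+1; (−1)^{1·0·15}·(-1)^0·(+1)^1 = +1.
Ram(-6888882, -1443) = {2, 3, 7, ∞}; no ℚ_2-point on the conic.

[2, 3, 7, inf]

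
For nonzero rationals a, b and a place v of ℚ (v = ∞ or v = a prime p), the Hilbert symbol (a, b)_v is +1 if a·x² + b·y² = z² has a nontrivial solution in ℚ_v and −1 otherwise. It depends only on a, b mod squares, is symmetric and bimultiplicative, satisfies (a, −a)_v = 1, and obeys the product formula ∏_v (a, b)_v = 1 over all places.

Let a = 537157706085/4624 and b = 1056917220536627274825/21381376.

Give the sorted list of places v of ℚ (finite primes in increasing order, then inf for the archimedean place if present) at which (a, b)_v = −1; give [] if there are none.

[3, 5]

(a, b) ≡ (165, 273) mod (ℚ^×)²; places V = {2, 3, 5, 7, 11, 13, 17, 19, ∞}.
(a,b)_13: α=2, u≡12; β=3, v≡5 (mod 13); (12|13)=+1, (5|13)=-1; sign (−1)^0·+1^3·-1^2 = +1.
(a,b)_19: α=2, u≡10; β=4, v≡17 (mod 19); (10|19)=-1, (17|19)=+1; sign (−1)^0·-1^4·+1^2 = +1.
(a,b)_7: α=2, u≡2; β=3, v≡1 (mod 7); (2|7)=+1, (1|7)=+1; sign (−1)^0·+1^3·+1^2 = +1.
(a,b)_∞: sgn(165)=+, sgn(273)=+, so +1.
(a,b)_17: α=-2, u≡6; β=-4, v≡2 (mod 17); (6|17)=-1, (2|17)=+1; sign (−1)^0·-1^-4·+1^-2 = +1.
(a,b)_3: α=3, u≡1; β=5, v≡1 (mod 3); (1|3)=+1, (1|3)=+1; sign (−1)^1·+1^5·+1^3 = -1.
(a,b)_2: α=-4, β=-8; u≡5, v≡1 (mod 8); ε(u)ε(v)=0·0, αω(v)=-4·0, βω(u)=-8·1; sum ≡ 0  ⇒  +1.
(a,b)_5: α=1, u≡3; β=2, v≡3 (mod 5); (3|5)=-1, (3|5)=-1; sign (−1)^0·-1^2·-1^1 = -1.
(a,b)_11: α=3, u≡3; β=6, v≡1 (mod 11); (3|11)=+1, (1|11)=+1; sign (−1)^0·+1^6·+1^3 = +1.
Ram(165, 273) = {3, 5}; no ℚ_3-point on the conic.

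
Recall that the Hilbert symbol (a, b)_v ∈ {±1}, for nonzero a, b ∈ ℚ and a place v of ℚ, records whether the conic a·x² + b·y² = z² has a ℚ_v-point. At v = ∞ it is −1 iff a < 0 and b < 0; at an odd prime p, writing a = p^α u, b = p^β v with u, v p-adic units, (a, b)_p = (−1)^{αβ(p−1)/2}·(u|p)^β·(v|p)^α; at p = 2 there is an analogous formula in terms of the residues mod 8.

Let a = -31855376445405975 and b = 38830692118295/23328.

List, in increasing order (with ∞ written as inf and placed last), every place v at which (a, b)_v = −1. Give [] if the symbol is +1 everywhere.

[17, 19]

(a, b) ≡ (-24871, 190) mod (ℚ^×)²; places V = {2, 3, 5, 7, 11, 17, 19, 23, ∞}.
(a,b)_5: α=2, u≡1; β=1, v≡3 (mod 5); (1|5)=+1, (3|5)=-1; sign (−1)^0·+1^1·-1^2 = +1.
(a,b)_19: α=7, u≡15; β=5, v≡18 (mod 19); (15|19)=-1, (18|19)=-1; sign (−1)^1·-1^5·-1^7 = -1.
(a,b)_2: α=0, β=-5; u≡1, v≡7 (mod 8); ε(u)ε(v)=0·1, αω(v)=0·0, βω(u)=-5·0; sum ≡ 0  ⇒  +1.
(a,b)_∞: sgn(-24871)=−, sgn(190)=+, so +1.
(a,b)_11: α=3, u≡9; β=2, v≡1 (mod 11); (9|11)=+1, (1|11)=+1; sign (−1)^0·+1^2·+1^3 = +1.
(a,b)_7: α=1, u≡6; β=2, v≡2 (mod 7); (6|7)=-1, (2|7)=+1; sign (−1)^0·-1^2·+1^1 = +1.
(a,b)_3: α=2, u≡2; β=-6, v≡1 (mod 3); (2|3)=-1, (1|3)=+1; sign (−1)^0·-1^-6·+1^2 = +1.
(a,b)_23: α=0, u≡20; β=2, v≡4 (mod 23); (20|23)=-1, (4|23)=+1; sign (−1)^0·-1^2·+1^0 = +1.
(a,b)_17: α=1, u≡15; β=0, v≡3 (mod 17); (15|17)=+1, (3|17)=-1; sign (−1)^0·+1^0·-1^1 = -1.
(-24871, 190 / ℚ) ramifies at {17, 19}: a division algebra.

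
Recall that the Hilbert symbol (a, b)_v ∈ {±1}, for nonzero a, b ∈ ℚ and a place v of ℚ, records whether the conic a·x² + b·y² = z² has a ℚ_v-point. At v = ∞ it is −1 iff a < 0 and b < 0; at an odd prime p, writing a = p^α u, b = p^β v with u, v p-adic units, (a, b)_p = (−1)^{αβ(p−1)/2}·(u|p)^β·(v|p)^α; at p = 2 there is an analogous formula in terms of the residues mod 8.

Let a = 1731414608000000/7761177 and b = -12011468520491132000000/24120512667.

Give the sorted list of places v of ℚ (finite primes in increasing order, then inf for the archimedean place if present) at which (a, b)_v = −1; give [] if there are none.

[11, 29]

(a, b) ≡ (125880909, -69) mod (ℚ^×)²; places V = {2, 3, 5, 7, 11, 17, 19, 23, 29, 41, 43, ∞}.
(a,b)_∞: sgn(125880909)=+, sgn(-69)=−, so +1.
(a,b)_2: α=10, β=8; u≡5, v≡3 (mod 8); ε(u)ε(v)=0·1, αω(v)=10·1, βω(u)=8·1; sum ≡ 0  ⇒  +1.
(a,b)_29: α=1, u≡23; β=2, v≡15 (mod 29); (23|29)=+1, (15|29)=-1; sign (−1)^0·+1^2·-1^1 = -1.
(a,b)_41: α=-2, u≡26; β=-2, v≡14 (mod 41); (26|41)=-1, (14|41)=-1; sign (−1)^0·-1^-2·-1^-2 = +1.
(a,b)_5: α=6, u≡1; β=6, v≡1 (mod 5); (1|5)=+1, (1|5)=+1; sign (−1)^0·+1^6·+1^6 = +1.
(a,b)_19: α=-1, u≡9; β=0, v≡17 (mod 19); (9|19)=+1, (17|19)=+1; sign (−1)^0·+1^0·+1^-1 = +1.
(a,b)_17: α=0, u≡11; β=2, v≡16 (mod 17); (11|17)=-1, (16|17)=+1; sign (−1)^0·-1^2·+1^0 = +1.
(a,b)_3: α=-5, u≡2; β=-15, v≡1 (mod 3); (2|3)=-1, (1|3)=+1; sign (−1)^1·-1^-15·+1^-5 = +1.
(a,b)_23: α=1, u≡6; β=1, v≡22 (mod 23); (6|23)=+1, (22|23)=-1; sign (−1)^1·+1^1·-1^1 = +1.
(a,b)_43: α=1, u≡11; β=2, v≡14 (mod 43); (11|43)=+1, (14|43)=+1; sign (−1)^0·+1^2·+1^1 = +1.
(a,b)_11: α=1, u≡3; β=2, v≡2 (mod 11); (3|11)=+1, (2|11)=-1; sign (−1)^0·+1^2·-1^1 = -1.
(a,b)_7: α=3, u≡4; β=4, v≡4 (mod 7); (4|7)=+1, (4|7)=+1; sign (−1)^0·+1^4·+1^3 = +1.
|Ram(125880909, -69)| = 2, even; anisotropic at {11, 29}.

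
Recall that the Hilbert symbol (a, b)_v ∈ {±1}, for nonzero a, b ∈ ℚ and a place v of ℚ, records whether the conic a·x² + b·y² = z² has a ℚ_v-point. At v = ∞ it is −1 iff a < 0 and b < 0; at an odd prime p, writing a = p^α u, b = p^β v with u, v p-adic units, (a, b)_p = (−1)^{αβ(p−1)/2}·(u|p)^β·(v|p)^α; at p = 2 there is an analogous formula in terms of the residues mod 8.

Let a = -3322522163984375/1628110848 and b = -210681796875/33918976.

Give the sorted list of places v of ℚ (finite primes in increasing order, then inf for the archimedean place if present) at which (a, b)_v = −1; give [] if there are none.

Mod squares: a ≡ -285, b ≡ -111435. Check v ∈ {∞, 2, 3, 5, 7, 11, 13, 17, 19, 23}.
v=2: v_2(a)=-16, v_2(b)=-12; units ≡ 3, 5 (mod 8); ε·ε+αω+βω = 1·0+-16·1+-12·1 ≡ 0  ⇒  (a,b)_2 = +1.
v=11: a=11^4·(≡5), b=11^2·(≡10) mod 11; (5|11)=+1, (10|11)=-1; (−1)^{4·2·5}·(+1)^2·(-1)^4 = +1.
v=7: a=7^-2·(≡2), b=7^-2·(≡3) mod 7; (2|7)=+1, (3|7)=-1; (−1)^{-2·-2·3}·(+1)^-2·(-1)^-2 = +1.
v=3: a=3^-1·(≡1), b=3^1·(≡1) mod 3; (1|3)=+1, (1|3)=+1; (−1)^{-1·1·1}·(+1)^1·(+1)^-1 = -1.
v=13: a=13^-2·(≡1), b=13^-2·(≡10) mod 13; (1|13)=+1, (10|13)=+1; (−1)^{-2·-2·6}·(+1)^-2·(+1)^-2 = +1.
v=∞: -285 < 0 and -111435 < 0  ⇒  (a,b)_∞ = -1.
v=5: a=5^7·(≡2), b=5^7·(≡3) mod 5; (2|5)=-1, (3|5)=-1; (−1)^{7·7·2}·(-1)^7·(-1)^7 = +1.
v=19: a=19^1·(≡5), b=19^1·(≡17) mod 19; (5|19)=+1, (17|19)=+1; (−1)^{1·1·9}·(+1)^1·(+1)^1 = -1.
v=17: a=17^2·(≡13), b=17^1·(≡3) mod 17; (13|17)=+1, (3|17)=-1; (−1)^{2·1·8}·(+1)^1·(-1)^2 = +1.
v=23: a=23^2·(≡21), b=23^1·(≡8) mod 23; (21|23)=-1, (8|23)=+1; (−1)^{2·1·11}·(-1)^1·(+1)^2 = -1.
(-285, -111435 / ℚ) ramifies at {3, 19, 23, ∞}: a division algebra.

[3, 19, 23, inf]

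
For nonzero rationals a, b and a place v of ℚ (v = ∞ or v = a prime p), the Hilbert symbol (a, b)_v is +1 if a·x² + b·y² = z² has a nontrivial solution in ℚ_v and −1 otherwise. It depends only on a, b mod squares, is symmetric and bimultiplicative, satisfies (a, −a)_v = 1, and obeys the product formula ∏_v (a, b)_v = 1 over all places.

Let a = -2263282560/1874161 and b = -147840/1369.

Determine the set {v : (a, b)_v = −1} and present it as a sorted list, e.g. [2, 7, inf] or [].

(a, b) ≡ (-110, -2310) mod (ℚ^×)²; places V = {2, 3, 5, 7, 11, 37, ∞}.
(a,b)_7: α=2, u≡2; β=1, v≡5 (mod 7); (2|7)=+1, (5|7)=-1; sign (−1)^0·+1^1·-1^2 = +1.
(a,b)_∞: sgn(-110)=−, sgn(-2310)=−, so -1.
(a,b)_2: α=7, β=7; u≡1, v≡5 (mod 8); ε(u)ε(v)=0·0, αω(v)=7·1, βω(u)=7·0; sum ≡ 1  ⇒  -1.
(a,b)_5: α=1, u≡3; β=1, v≡3 (mod 5); (3|5)=-1, (3|5)=-1; sign (−1)^0·-1^1·-1^1 = +1.
(a,b)_3: α=8, u≡1; β=1, v≡1 (mod 3); (1|3)=+1, (1|3)=+1; sign (−1)^0·+1^1·+1^8 = +1.
(a,b)_37: α=-4, u≡3; β=-2, v≡12 (mod 37); (3|37)=+1, (12|37)=+1; sign (−1)^0·+1^-2·+1^-4 = +1.
(a,b)_11: α=1, u≡9; β=1, v≡7 (mod 11); (9|11)=+1, (7|11)=-1; sign (−1)^1·+1^1·-1^1 = +1.
Ram(-110, -2310) = {2, ∞}; no ℚ_2-point on the conic.

[2, inf]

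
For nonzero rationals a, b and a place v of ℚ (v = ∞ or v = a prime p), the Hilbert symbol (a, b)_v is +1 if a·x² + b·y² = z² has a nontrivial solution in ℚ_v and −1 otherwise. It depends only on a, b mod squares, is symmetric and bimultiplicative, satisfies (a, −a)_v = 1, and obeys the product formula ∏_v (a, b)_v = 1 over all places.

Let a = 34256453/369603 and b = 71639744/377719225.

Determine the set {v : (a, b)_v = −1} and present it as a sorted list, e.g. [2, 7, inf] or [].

Mod squares: a ≡ 231, b ≡ 11. Check v ∈ {∞, 2, 3, 5, 7, 11, 13, 23, 29}.
v=5: a=5^0·(≡1), b=5^-2·(≡1) mod 5; (1|5)=+1, (1|5)=+1; (−1)^{0·-2·2}·(+1)^-2·(+1)^0 = +1.
v=3: a=3^-7·(≡2), b=3^0·(≡2) mod 3; (2|3)=-1, (2|3)=-1; (−1)^{-7·0·1}·(-1)^0·(-1)^-7 = -1.
v=11: a=11^1·(≡8), b=11^3·(≡3) mod 11; (8|11)=-1, (3|11)=+1; (−1)^{1·3·5}·(-1)^3·(+1)^1 = +1.
v=7: a=7^1·(≡3), b=7^0·(≡4) mod 7; (3|7)=-1, (4|7)=+1; (−1)^{1·0·3}·(-1)^0·(+1)^1 = +1.
v=23: a=23^2·(≡18), b=23^-2·(≡15) mod 23; (18|23)=+1, (15|23)=-1; (−1)^{2·-2·11}·(+1)^-2·(-1)^2 = +1.
v=2: v_2(a)=0, v_2(b)=6; units ≡ 7, 3 (mod 8); ε·ε+αω+βω = 1·1+0·1+6·0 ≡ 1  ⇒  (a,b)_2 = -1.
v=29: a=29^2·(≡6), b=29^2·(≡19) mod 29; (6|29)=+1, (19|29)=-1; (−1)^{2·2·14}·(+1)^2·(-1)^2 = +1.
v=∞: 231 > 0 and 11 > 0  ⇒  (a,b)_∞ = +1.
v=13: a=13^-2·(≡12), b=13^-4·(≡5) mod 13; (12|13)=+1, (5|13)=-1; (−1)^{-2·-4·6}·(+1)^-4·(-1)^-2 = +1.
Ram(231, 11) = {2, 3}; no ℚ_2-point on the conic.

[2, 3]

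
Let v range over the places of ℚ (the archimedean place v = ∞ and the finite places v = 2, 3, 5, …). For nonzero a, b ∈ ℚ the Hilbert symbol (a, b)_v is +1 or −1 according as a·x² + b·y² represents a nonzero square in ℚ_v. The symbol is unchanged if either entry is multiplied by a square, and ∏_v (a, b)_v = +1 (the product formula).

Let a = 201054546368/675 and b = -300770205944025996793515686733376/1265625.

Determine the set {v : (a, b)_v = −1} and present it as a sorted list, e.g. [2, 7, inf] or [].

Mod squares: a ≡ 69, b ≡ -268801. Check v ∈ {∞, 2, 3, 5, 11, 13, 23, 29, 31}.
v=2: v_2(a)=6, v_2(b)=6; units ≡ 5, 7 (mod 8); ε·ε+αω+βω = 0·1+6·0+6·1 ≡ 0  ⇒  (a,b)_2 = +1.
v=∞: 69 > 0 and -268801 < 0  ⇒  (a,b)_∞ = +1.
v=5: a=5^-2·(≡4), b=5^-6·(≡4) mod 5; (4|5)=+1, (4|5)=+1; (−1)^{-2·-6·2}·(+1)^-6·(+1)^-2 = +1.
v=3: a=3^-3·(≡2), b=3^-4·(≡2) mod 3; (2|3)=-1, (2|3)=-1; (−1)^{-3·-4·1}·(-1)^-4·(-1)^-3 = -1.
v=13: a=13^2·(≡1), b=13^5·(≡11) mod 13; (1|13)=+1, (11|13)=-1; (−1)^{2·5·6}·(+1)^5·(-1)^2 = +1.
v=11: a=11^0·(≡4), b=11^6·(≡10) mod 11; (4|11)=+1, (10|11)=-1; (−1)^{0·6·5}·(+1)^6·(-1)^0 = +1.
v=23: a=23^1·(≡3), b=23^3·(≡14) mod 23; (3|23)=+1, (14|23)=-1; (−1)^{1·3·11}·(+1)^3·(-1)^1 = +1.
v=29: a=29^2·(≡3), b=29^5·(≡3) mod 29; (3|29)=-1, (3|29)=-1; (−1)^{2·5·14}·(-1)^5·(-1)^2 = -1.
v=31: a=31^2·(≡4), b=31^5·(≡2) mod 31; (4|31)=+1, (2|31)=+1; (−1)^{2·5·15}·(+1)^5·(+1)^2 = +1.
|Ram(69, -268801)| = 2, even; anisotropic at {3, 29}.

[3, 29]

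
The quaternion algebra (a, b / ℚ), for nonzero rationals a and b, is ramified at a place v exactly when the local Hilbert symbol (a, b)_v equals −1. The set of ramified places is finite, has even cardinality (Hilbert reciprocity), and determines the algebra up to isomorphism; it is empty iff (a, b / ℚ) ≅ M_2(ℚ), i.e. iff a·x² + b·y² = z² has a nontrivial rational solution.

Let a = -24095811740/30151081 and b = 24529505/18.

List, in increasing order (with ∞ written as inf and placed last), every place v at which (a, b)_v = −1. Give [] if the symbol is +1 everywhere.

Mod squares: a ≡ -20735, b ≡ 290290. Check v ∈ {∞, 2, 3, 5, 7, 11, 13, 17, 19, 29}.
v=29: a=29^1·(≡17), b=29^1·(≡13) mod 29; (17|29)=-1, (13|29)=+1; (−1)^{1·1·14}·(-1)^1·(+1)^1 = -1.
v=2: v_2(a)=2, v_2(b)=-1; units ≡ 1, 1 (mod 8); ε·ε+αω+βω = 0·0+2·0+-1·0 ≡ 0  ⇒  (a,b)_2 = +1.
v=19: a=19^-2·(≡12), b=19^0·(≡8) mod 19; (12|19)=-1, (8|19)=-1; (−1)^{-2·0·9}·(-1)^0·(-1)^-2 = +1.
v=11: a=11^3·(≡10), b=11^1·(≡5) mod 11; (10|11)=-1, (5|11)=+1; (−1)^{3·1·5}·(-1)^1·(+1)^3 = +1.
v=7: a=7^4·(≡3), b=7^1·(≡2) mod 7; (3|7)=-1, (2|7)=+1; (−1)^{4·1·3}·(-1)^1·(+1)^4 = -1.
v=13: a=13^1·(≡9), b=13^3·(≡10) mod 13; (9|13)=+1, (10|13)=+1; (−1)^{1·3·6}·(+1)^3·(+1)^1 = +1.
v=∞: -20735 < 0 and 290290 > 0  ⇒  (a,b)_∞ = +1.
v=3: a=3^0·(≡1), b=3^-2·(≡1) mod 3; (1|3)=+1, (1|3)=+1; (−1)^{0·-2·1}·(+1)^-2·(+1)^0 = +1.
v=5: a=5^1·(≡2), b=5^1·(≡2) mod 5; (2|5)=-1, (2|5)=-1; (−1)^{1·1·2}·(-1)^1·(-1)^1 = +1.
v=17: a=17^-4·(≡6), b=17^0·(≡1) mod 17; (6|17)=-1, (1|17)=+1; (−1)^{-4·0·8}·(-1)^0·(+1)^-4 = +1.
(-20735, 290290 / ℚ) ramifies at {7, 29}: a division algebra.

[7, 29]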